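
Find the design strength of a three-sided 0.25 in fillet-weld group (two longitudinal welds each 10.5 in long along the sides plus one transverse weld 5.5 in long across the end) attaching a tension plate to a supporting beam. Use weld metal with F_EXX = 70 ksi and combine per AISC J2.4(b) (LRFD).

t_e = 0.707 × 0.25 = 0.1767 in.
R_nwl = 0.6 × 70 × 0.1767 × 21 = 155.9 kips (longitudinal, 2 welds).
R_nwt = 0.6 × 70 × 0.1767 × 5.5 = 40.83 kips (transverse, base value).
(i) R_nwl + R_nwt = 196.7 kips; (ii) 0.85 R_nwl + 1.5 R_nwt = 193.8 kips.
R_n = max = 196.7 kips [governs: (i)]; φR_n = 147.5 kips.

φR_n ≈ 148 kips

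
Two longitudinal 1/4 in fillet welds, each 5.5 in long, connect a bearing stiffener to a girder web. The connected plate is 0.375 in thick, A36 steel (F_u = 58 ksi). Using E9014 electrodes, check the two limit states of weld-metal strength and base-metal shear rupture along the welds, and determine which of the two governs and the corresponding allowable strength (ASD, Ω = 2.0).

R_n/Ω ≈ 52.5 kips (weld metal governs)

E90XX → F_EXX = 90 ksi.
t_e = 0.707 × 0.25 = 0.1767 in; L = 11 in.
Weld metal: R_n/Ω = (1/2.0) × 0.6 × 90 × 0.1767 × 11 = 52.49 kips.
Base metal (shear rupture): R_n/Ω = (1/2.0) × 0.6 × 58 × 0.375 × 11 = 71.77 kips.
Governing: weld metal.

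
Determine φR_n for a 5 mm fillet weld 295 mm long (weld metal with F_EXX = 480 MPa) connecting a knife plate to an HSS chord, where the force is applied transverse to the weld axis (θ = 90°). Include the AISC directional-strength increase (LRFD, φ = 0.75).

φR_n ≈ 338 kN

t_e = 0.707 × 5 = 3.535 mm; A_we = 3.535 × 295 = 1043 mm².
Directional factor: 1.0 + 0.5 sin^1.5(90°) = 1.5.
F_nw = 0.6 × 480 × 1.5 = 432 MPa.
φR_n = 0.75 × 432 × 1043 × 10⁻³ = 337.9 kN.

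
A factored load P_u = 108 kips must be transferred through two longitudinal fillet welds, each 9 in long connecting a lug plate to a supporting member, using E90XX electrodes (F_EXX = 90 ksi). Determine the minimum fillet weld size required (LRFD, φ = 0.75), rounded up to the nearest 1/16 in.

w = 1/4 in

Total weld length L = 18 in.
Required throat t_e = P_u / (φ × 0.6 F_EXX × L) = 108 / (0.75 × 0.6 × 90 × 18) = 0.1481 in.
Required leg w = t_e / 0.707 = 0.2095 in → use 1/4 in.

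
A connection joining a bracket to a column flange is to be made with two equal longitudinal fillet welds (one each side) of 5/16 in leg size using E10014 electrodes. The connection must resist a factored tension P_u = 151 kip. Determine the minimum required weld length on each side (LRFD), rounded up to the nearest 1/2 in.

E100XX → F_EXX = 100 ksi.
Throat t_e = 0.707 × 0.3125 = 0.2209 in.
φr_n = 0.75 × 0.6 × 100 × 0.2209 = 9.942 kip/in.
L_req = P_u / φr_n = 151 / 9.942 = 15.19 in total.
Per side: 15.19 / 2 = 7.594 in.
Round up → use L = 8 in on each side.

L = 8 in on each side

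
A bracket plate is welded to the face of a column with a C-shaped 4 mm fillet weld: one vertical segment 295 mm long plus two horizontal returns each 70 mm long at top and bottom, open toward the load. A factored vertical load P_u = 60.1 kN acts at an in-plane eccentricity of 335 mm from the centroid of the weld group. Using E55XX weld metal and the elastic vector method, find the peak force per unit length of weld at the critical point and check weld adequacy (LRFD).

E55XX → F_EXX = 550 MPa.
Total weld length L_w = 435 mm. Treat welds as unit-width lines.
Centroid: x̄ = 2×70×35 / 435 = 11.26 mm from the vertical weld.
Polar moment about centroid: J = I_x + I_y = [295³/12 + 2×70×147.5²] + [295×11.26² + 2(70³/12 + 70×23.74²)] = 5359000 mm³.
Direct shear f_v = P/L_w = 60.1×10³ / 435 = 138.2 N/mm (vertical).
Torsion M = P·e = 60.1×10³ × 335 = 20134000 N·mm.
Critical point at (x, y) = (58.74, 147.5) from centroid. f_tx = M·y/J = 554.2 N/mm; f_ty = M·x/J = 220.7 N/mm.
Resultant f_max = √[f_tx² + (f_v + f_ty)²] = √[554.2² + (138.2 + 220.7)²] = 660.2 N/mm.
Capacity per unit length: φr_n = 0.75 × 0.6 × 550 × (0.707 × 4) = 699.9 N/mm.
660.2 ≤ 699.9 → adequate.

f_max ≈ 660 N/mm; adequate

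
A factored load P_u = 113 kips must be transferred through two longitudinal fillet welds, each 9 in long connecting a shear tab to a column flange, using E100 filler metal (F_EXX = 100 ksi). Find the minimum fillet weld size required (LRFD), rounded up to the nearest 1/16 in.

w = 1/4 in

Total weld length L = 18 in.
Required throat t_e = P_u / (φ × 0.6 F_EXX × L) = 113 / (0.75 × 0.6 × 100 × 18) = 0.1395 in.
Required leg w = t_e / 0.707 = 0.1973 in → use 1/4 in.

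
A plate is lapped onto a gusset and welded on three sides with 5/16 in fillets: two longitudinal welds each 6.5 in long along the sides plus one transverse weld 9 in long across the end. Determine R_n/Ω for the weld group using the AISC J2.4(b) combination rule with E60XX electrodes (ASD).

R_n/Ω ≈ 97.6 kip

E60XX → F_EXX = 60 ksi.
t_e = 0.707 × 0.3125 = 0.2209 in.
R_nwl = 0.6 × 60 × 0.2209 × 13 = 103.4 kip (longitudinal, 2 welds).
R_nwt = 0.6 × 60 × 0.2209 × 9 = 71.58 kip (transverse, base value).
(i) R_nwl + R_nwt = 175 kip; (ii) 0.85 R_nwl + 1.5 R_nwt = 195.3 kip.
R_n = max = 195.3 kip [governs: (ii)]; R_n/Ω = 97.63 kip.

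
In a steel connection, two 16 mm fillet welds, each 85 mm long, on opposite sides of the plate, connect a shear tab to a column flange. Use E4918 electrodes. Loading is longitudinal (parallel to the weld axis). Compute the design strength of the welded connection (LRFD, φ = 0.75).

E49XX → F_EXX = 490 MPa.
Effective throat t_e = 0.707 × 16 = 11.31 mm.
Total length L = 170 mm; A_we = 11.31 × 170 = 1923 mm².
F_nw = 0.6 F_EXX = 0.6 × 490 = 294 MPa.
φR_n = 0.75 × 294 × 1923 × 10⁻³ = 424 kN.

φR_n ≈ 424 kN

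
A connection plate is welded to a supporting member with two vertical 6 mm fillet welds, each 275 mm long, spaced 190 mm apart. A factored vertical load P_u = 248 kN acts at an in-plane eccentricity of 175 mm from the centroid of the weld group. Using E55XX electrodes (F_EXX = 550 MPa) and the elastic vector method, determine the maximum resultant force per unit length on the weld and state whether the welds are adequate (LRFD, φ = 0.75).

f_max ≈ 1180 N/mm; NOT adequate

Total weld length L_w = 550 mm. Treat welds as unit-width lines.
Polar moment about centroid: J = 2[d³/12 + d(b/2)²] = 2[275³/12 + 275×95²] = 8430000 mm³.
Direct shear f_v = P/L_w = 248×10³ / 550 = 450.9 N/mm (vertical).
Torsion M = P·e = 248×10³ × 175 = 43400000 N·mm.
Critical point at (x, y) = (95, 137.5) from centroid. f_tx = M·y/J = 707.9 N/mm; f_ty = M·x/J = 489.1 N/mm.
Resultant f_max = √[f_tx² + (f_v + f_ty)²] = √[707.9² + (450.9 + 489.1)²] = 1177 N/mm.
Capacity per unit length: φr_n = 0.75 × 0.6 × 550 × (0.707 × 6) = 1050 N/mm.
1177 > 1050 → NOT adequate.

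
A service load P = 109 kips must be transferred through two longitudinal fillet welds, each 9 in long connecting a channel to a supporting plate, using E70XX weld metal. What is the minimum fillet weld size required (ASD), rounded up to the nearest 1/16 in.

w = 7/16 in

E70XX → F_EXX = 70 ksi.
Total weld length L = 18 in.
Required throat t_e = P × Ω / (0.6 F_EXX × L) = 109 × 2.0 / (0.6 × 70 × 18) = 0.2884 in.
Required leg w = t_e / 0.707 = 0.4079 in → use 7/16 in.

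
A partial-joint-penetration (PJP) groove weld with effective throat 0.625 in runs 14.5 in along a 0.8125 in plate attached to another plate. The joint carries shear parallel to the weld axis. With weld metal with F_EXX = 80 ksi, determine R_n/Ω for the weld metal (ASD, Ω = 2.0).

Effective throat (given) t_e = 0.625 in.
A_we = 0.625 × 14.5 = 9.062 in².
F_nw = 0.6 F_EXX = 48 ksi.
R_n/Ω = (48 × 9.062) / 2.0 = 217.5 kip.

R_n/Ω ≈ 218 kip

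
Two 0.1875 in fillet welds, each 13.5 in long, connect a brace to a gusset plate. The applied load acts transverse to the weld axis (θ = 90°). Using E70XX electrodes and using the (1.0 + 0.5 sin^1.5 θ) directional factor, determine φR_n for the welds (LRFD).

φR_n ≈ 169 kip

E70XX → F_EXX = 70 ksi.
t_e = 0.707 × 0.1875 = 0.1326 in; A_we = 0.1326 × 27 = 3.579 in².
Directional factor: 1.0 + 0.5 sin^1.5(90°) = 1.5.
F_nw = 0.6 × 70 × 1.5 = 63 ksi.
φR_n = 0.75 × 63 × 3.579 = 169.1 kip.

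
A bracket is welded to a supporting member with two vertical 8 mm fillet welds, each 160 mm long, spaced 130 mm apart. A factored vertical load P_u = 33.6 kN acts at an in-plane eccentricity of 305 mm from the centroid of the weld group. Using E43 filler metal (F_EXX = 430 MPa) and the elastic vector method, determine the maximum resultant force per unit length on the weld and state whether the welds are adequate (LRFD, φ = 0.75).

Total weld length L_w = 320 mm. Treat welds as unit-width lines.
Polar moment about centroid: J = 2[d³/12 + d(b/2)²] = 2[160³/12 + 160×65²] = 2035000 mm³.
Direct shear f_v = P/L_w = 33.6×10³ / 320 = 105 N/mm (vertical).
Torsion M = P·e = 33.6×10³ × 305 = 10248000 N·mm.
Critical point at (x, y) = (65, 80) from centroid. f_tx = M·y/J = 402.9 N/mm; f_ty = M·x/J = 327.4 N/mm.
Resultant f_max = √[f_tx² + (f_v + f_ty)²] = √[402.9² + (105 + 327.4)²] = 591 N/mm.
Capacity per unit length: φr_n = 0.75 × 0.6 × 430 × (0.707 × 8) = 1094 N/mm.
591 ≤ 1094 → adequate.

f_max ≈ 591 N/mm; adequate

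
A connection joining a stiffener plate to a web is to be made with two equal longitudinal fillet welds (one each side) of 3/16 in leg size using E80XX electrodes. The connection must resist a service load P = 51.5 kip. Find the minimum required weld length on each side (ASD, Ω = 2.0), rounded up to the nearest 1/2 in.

E80XX → F_EXX = 80 ksi.
Throat t_e = 0.707 × 0.1875 = 0.1326 in.
r_n/Ω = (0.6 × 80 × 0.1326) / 2.0 = 3.181 kip/in.
L_req = P / (r_n/Ω) = 51.5 / 3.181 = 16.19 in total.
Per side: 16.19 / 2 = 8.094 in.
Round up → use L = 8.5 in on each side.

L = 8.5 in on each side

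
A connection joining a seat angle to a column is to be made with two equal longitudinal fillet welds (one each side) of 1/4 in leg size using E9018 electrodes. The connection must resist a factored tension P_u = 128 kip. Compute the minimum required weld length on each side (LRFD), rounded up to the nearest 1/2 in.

E90XX → F_EXX = 90 ksi.
Throat t_e = 0.707 × 0.25 = 0.1767 in.
φr_n = 0.75 × 0.6 × 90 × 0.1767 = 7.158 kip/in.
L_req = P_u / φr_n = 128 / 7.158 = 17.88 in total.
Per side: 17.88 / 2 = 8.941 in.
Round up → use L = 9 in on each side.

L = 9 in on each side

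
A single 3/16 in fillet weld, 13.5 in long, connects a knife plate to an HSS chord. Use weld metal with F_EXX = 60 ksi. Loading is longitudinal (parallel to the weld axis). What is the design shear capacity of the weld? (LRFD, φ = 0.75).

Effective throat t_e = 0.707 × 0.1875 = 0.1326 in.
Total length L = 13.5 in; A_we = 0.1326 × 13.5 = 1.79 in².
F_nw = 0.6 F_EXX = 0.6 × 60 = 36 ksi.
φR_n = 0.75 × 36 × 1.79 = 48.32 kip.

φR_n ≈ 48.3 kip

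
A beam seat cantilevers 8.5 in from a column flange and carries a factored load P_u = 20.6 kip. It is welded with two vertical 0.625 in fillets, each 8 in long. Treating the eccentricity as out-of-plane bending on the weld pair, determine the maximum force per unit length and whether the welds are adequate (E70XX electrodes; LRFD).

E70XX → F_EXX = 70 ksi.
L_w = 2 × 8 = 16 in; section modulus (unit throat) S = 2 × L²/6 = 21.33 in².
Direct shear f_v = P/L_w = 20.6/16 = 1.288 kip/in.
Moment M = P × e = 20.6 × 8.5 = 175.1 kip·in; bending f_b = M/S = 8.208 kip/in.
f_max = √(f_v² + f_b²) = √(1.288² + 8.208²) = 8.308 kip/in.
φr_n = 0.75 × 0.6 × 70 × (0.707 × 0.625) = 13.92 kip/in → adequate.

f_max ≈ 8.31 kip/in; adequate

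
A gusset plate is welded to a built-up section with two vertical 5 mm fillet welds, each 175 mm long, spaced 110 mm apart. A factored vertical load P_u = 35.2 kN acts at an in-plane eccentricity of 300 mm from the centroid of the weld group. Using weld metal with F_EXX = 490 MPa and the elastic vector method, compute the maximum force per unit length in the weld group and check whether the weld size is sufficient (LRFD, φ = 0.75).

Total weld length L_w = 350 mm. Treat welds as unit-width lines.
Polar moment about centroid: J = 2[d³/12 + d(b/2)²] = 2[175³/12 + 175×55²] = 1952000 mm³.
Direct shear f_v = P/L_w = 35.2×10³ / 350 = 100.6 N/mm (vertical).
Torsion M = P·e = 35.2×10³ × 300 = 10560000 N·mm.
Critical point at (x, y) = (55, 87.5) from centroid. f_tx = M·y/J = 473.4 N/mm; f_ty = M·x/J = 297.5 N/mm.
Resultant f_max = √[f_tx² + (f_v + f_ty)²] = √[473.4² + (100.6 + 297.5)²] = 618.5 N/mm.
Capacity per unit length: φr_n = 0.75 × 0.6 × 490 × (0.707 × 5) = 779.5 N/mm.
618.5 ≤ 779.5 → adequate.

f_max ≈ 619 N/mm; adequate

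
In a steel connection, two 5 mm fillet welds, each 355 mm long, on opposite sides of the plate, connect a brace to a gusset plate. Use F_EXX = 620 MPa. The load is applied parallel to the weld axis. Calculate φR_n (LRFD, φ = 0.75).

Effective throat t_e = 0.707 × 5 = 3.535 mm.
Total length L = 710 mm; A_we = 3.535 × 710 = 2510 mm².
F_nw = 0.6 F_EXX = 0.6 × 620 = 372 MPa.
φR_n = 0.75 × 372 × 2510 × 10⁻³ = 700.2 kN.

φR_n ≈ 700 kN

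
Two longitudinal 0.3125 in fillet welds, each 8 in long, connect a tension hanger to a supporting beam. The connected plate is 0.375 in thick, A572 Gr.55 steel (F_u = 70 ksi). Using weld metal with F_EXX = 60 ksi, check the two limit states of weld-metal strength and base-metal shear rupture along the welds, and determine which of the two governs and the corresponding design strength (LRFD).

φR_n ≈ 95.4 kip (weld metal governs)

t_e = 0.707 × 0.3125 = 0.2209 in; L = 16 in.
Weld metal: φR_n = 0.75 × 0.6 × 60 × 0.2209 × 16 = 95.44 kip.
Base metal (shear rupture): φR_n = 0.75 × 0.6 × 70 × 0.375 × 16 = 189 kip.
Governing: weld metal.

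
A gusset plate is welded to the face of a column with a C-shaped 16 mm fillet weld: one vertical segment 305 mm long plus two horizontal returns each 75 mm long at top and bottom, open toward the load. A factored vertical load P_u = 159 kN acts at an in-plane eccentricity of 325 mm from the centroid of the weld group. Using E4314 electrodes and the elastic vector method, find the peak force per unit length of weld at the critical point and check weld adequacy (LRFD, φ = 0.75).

f_max ≈ 1570 N/mm; adequate

E43XX → F_EXX = 430 MPa.
Total weld length L_w = 455 mm. Treat welds as unit-width lines.
Centroid: x̄ = 2×75×37.5 / 455 = 12.36 mm from the vertical weld.
Polar moment about centroid: J = I_x + I_y = [305³/12 + 2×75×152.5²] + [305×12.36² + 2(75³/12 + 75×25.14²)] = 6065000 mm³.
Direct shear f_v = P/L_w = 159×10³ / 455 = 349.5 N/mm (vertical).
Torsion M = P·e = 159×10³ × 325 = 51675000 N·mm.
Critical point at (x, y) = (62.64, 152.5) from centroid. f_tx = M·y/J = 1299 N/mm; f_ty = M·x/J = 533.7 N/mm.
Resultant f_max = √[f_tx² + (f_v + f_ty)²] = √[1299² + (349.5 + 533.7)²] = 1571 N/mm.
Capacity per unit length: φr_n = 0.75 × 0.6 × 430 × (0.707 × 16) = 2189 N/mm.
1571 ≤ 2189 → adequate.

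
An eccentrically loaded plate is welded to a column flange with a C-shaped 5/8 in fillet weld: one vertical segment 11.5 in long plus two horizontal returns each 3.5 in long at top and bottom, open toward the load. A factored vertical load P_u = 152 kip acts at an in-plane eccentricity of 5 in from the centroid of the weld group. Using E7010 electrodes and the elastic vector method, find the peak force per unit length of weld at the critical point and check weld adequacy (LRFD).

E70XX → F_EXX = 70 ksi.
Total weld length L_w = 18.5 in. Treat welds as unit-width lines.
Centroid: x̄ = 2×3.5×1.75 / 18.5 = 0.6622 in from the vertical weld.
Polar moment about centroid: J = I_x + I_y = [11.5³/12 + 2×3.5×5.75²] + [11.5×0.6622² + 2(3.5³/12 + 3.5×1.088²)] = 378.6 in³.
Direct shear f_v = P/L_w = 152 / 18.5 = 8.216 kip/in (vertical).
Torsion M = P·e = 152 × 5 = 760 kip·in.
Critical point at (x, y) = (2.838, 5.75) from centroid. f_tx = M·y/J = 11.54 kip/in; f_ty = M·x/J = 5.696 kip/in.
Resultant f_max = √[f_tx² + (f_v + f_ty)²] = √[11.54² + (8.216 + 5.696)²] = 18.08 kip/in.
Capacity per unit length: φr_n = 0.75 × 0.6 × 70 × (0.707 × 0.625) = 13.92 kip/in.
18.08 > 13.92 → NOT adequate.

f_max ≈ 18.1 kip/in; NOT adequate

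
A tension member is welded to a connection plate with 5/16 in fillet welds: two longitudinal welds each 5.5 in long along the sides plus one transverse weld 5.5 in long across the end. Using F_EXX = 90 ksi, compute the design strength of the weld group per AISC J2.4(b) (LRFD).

t_e = 0.707 × 0.3125 = 0.2209 in.
R_nwl = 0.6 × 90 × 0.2209 × 11 = 131.2 kips (longitudinal, 2 welds).
R_nwt = 0.6 × 90 × 0.2209 × 5.5 = 65.62 kips (transverse, base value).
(i) R_nwl + R_nwt = 196.9 kips; (ii) 0.85 R_nwl + 1.5 R_nwt = 210 kips.
R_n = max = 210 kips [governs: (ii)]; φR_n = 157.5 kips.

φR_n ≈ 157 kips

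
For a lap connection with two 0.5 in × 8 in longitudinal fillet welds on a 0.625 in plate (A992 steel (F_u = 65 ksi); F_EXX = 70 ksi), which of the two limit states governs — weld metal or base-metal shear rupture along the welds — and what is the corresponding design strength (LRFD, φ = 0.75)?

t_e = 0.707 × 0.5 = 0.3535 in; L = 16 in.
Weld metal: φR_n = 0.75 × 0.6 × 70 × 0.3535 × 16 = 178.2 kip.
Base metal (shear rupture): φR_n = 0.75 × 0.6 × 65 × 0.625 × 16 = 292.5 kip.
Governing: weld metal.

φR_n ≈ 178 kip (weld metal governs)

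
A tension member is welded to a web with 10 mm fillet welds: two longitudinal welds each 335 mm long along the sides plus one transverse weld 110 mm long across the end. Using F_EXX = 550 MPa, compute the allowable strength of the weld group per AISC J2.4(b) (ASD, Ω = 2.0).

t_e = 0.707 × 10 = 7.07 mm.
R_nwl = 0.6 × 550 × 7.07 × 670 × 10⁻³ = 1563 kN (longitudinal, 2 welds).
R_nwt = 0.6 × 550 × 7.07 × 110 × 10⁻³ = 256.6 kN (transverse, base value).
(i) R_nwl + R_nwt = 1820 kN; (ii) 0.85 R_nwl + 1.5 R_nwt = 1714 kN.
R_n = max = 1820 kN [governs: (i)]; R_n/Ω = 909.9 kN.

R_n/Ω ≈ 910 kN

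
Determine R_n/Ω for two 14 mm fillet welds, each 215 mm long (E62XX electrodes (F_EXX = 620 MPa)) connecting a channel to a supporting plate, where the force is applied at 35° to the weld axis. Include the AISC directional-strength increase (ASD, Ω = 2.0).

t_e = 0.707 × 14 = 9.898 mm; A_we = 9.898 × 430 = 4256 mm².
Directional factor: 1.0 + 0.5 sin^1.5(35°) = 1.217.
F_nw = 0.6 × 620 × 1.217 = 452.8 MPa.
R_n/Ω = (452.8 × 4256) / 2.0 × 10⁻³ = 963.6 kN.

R_n/Ω ≈ 964 kN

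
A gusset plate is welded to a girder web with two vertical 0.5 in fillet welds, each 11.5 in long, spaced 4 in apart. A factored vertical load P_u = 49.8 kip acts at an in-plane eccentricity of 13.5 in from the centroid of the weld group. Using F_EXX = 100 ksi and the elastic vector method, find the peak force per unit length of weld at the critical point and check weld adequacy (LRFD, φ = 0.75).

Total weld length L_w = 23 in. Treat welds as unit-width lines.
Polar moment about centroid: J = 2[d³/12 + d(b/2)²] = 2[11.5³/12 + 11.5×2²] = 345.5 in³.
Direct shear f_v = P/L_w = 49.8 / 23 = 2.165 kip/in (vertical).
Torsion M = P·e = 49.8 × 13.5 = 672.3 kip·in.
Critical point at (x, y) = (2, 5.75) from centroid. f_tx = M·y/J = 11.19 kip/in; f_ty = M·x/J = 3.892 kip/in.
Resultant f_max = √[f_tx² + (f_v + f_ty)²] = √[11.19² + (2.165 + 3.892)²] = 12.72 kip/in.
Capacity per unit length: φr_n = 0.75 × 0.6 × 100 × (0.707 × 0.5) = 15.91 kip/in.
12.72 ≤ 15.91 → adequate.

f_max ≈ 12.7 kip/in; adequate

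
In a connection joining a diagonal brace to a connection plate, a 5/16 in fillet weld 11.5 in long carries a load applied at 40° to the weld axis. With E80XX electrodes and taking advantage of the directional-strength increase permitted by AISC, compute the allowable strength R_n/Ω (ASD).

E80XX → F_EXX = 80 ksi.
t_e = 0.707 × 0.3125 = 0.2209 in; A_we = 0.2209 × 11.5 = 2.541 in².
Directional factor: 1.0 + 0.5 sin^1.5(40°) = 1.258.
F_nw = 0.6 × 80 × 1.258 = 60.37 ksi.
R_n/Ω = (60.37 × 2.541) / 2.0 = 76.69 kips.

R_n/Ω ≈ 76.7 kips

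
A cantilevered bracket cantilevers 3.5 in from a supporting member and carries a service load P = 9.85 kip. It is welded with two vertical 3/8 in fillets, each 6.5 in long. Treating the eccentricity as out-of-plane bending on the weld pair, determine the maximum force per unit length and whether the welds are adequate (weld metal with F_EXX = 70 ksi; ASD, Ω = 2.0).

f_max ≈ 2.56 kip/in; adequate

L_w = 2 × 6.5 = 13 in; section modulus (unit throat) S = 2 × L²/6 = 14.08 in².
Direct shear f_v = P/L_w = 9.85/13 = 0.7577 kip/in.
Moment M = P × e = 9.85 × 3.5 = 34.475 kip·in; bending f_b = M/S = 2.448 kip/in.
f_max = √(f_v² + f_b²) = √(0.7577² + 2.448²) = 2.563 kip/in.
r_n/Ω = (1/2.0) × 0.6 × 70 × (0.707 × 0.375) = 5.568 kip/in → adequate.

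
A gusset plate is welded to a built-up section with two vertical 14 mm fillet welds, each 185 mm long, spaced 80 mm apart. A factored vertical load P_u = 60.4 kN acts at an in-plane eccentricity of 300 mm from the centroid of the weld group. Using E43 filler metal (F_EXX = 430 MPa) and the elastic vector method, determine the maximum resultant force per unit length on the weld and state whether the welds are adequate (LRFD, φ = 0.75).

f_max ≈ 1180 N/mm; adequate

Total weld length L_w = 370 mm. Treat welds as unit-width lines.
Polar moment about centroid: J = 2[d³/12 + d(b/2)²] = 2[185³/12 + 185×40²] = 1647000 mm³.
Direct shear f_v = P/L_w = 60.4×10³ / 370 = 163.2 N/mm (vertical).
Torsion M = P·e = 60.4×10³ × 300 = 18120000 N·mm.
Critical point at (x, y) = (40, 92.5) from centroid. f_tx = M·y/J = 1018 N/mm; f_ty = M·x/J = 440 N/mm.
Resultant f_max = √[f_tx² + (f_v + f_ty)²] = √[1018² + (163.2 + 440)²] = 1183 N/mm.
Capacity per unit length: φr_n = 0.75 × 0.6 × 430 × (0.707 × 14) = 1915 N/mm.
1183 ≤ 1915 → adequate.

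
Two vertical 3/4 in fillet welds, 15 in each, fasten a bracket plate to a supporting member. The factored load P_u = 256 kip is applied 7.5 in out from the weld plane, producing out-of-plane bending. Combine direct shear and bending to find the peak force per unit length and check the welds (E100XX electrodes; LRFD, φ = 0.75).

E100XX → F_EXX = 100 ksi.
L_w = 2 × 15 = 30 in; section modulus (unit throat) S = 2 × L²/6 = 75 in².
Direct shear f_v = P/L_w = 256/30 = 8.533 kip/in.
Moment M = P × e = 256 × 7.5 = 1920 kip·in; bending f_b = M/S = 25.6 kip/in.
f_max = √(f_v² + f_b²) = √(8.533² + 25.6²) = 26.98 kip/in.
φr_n = 0.75 × 0.6 × 100 × (0.707 × 0.75) = 23.86 kip/in → NOT adequate.

f_max ≈ 27 kip/in; NOT adequate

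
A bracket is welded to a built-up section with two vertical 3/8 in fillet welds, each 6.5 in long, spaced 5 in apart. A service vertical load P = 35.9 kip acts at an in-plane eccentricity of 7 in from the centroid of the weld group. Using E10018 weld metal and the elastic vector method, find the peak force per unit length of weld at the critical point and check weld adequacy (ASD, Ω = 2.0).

f_max ≈ 10 kip/in; NOT adequate

E100XX → F_EXX = 100 ksi.
Total weld length L_w = 13 in. Treat welds as unit-width lines.
Polar moment about centroid: J = 2[d³/12 + d(b/2)²] = 2[6.5³/12 + 6.5×2.5²] = 127 in³.
Direct shear f_v = P/L_w = 35.9 / 13 = 2.762 kip/in (vertical).
Torsion M = P·e = 35.9 × 7 = 251.3 kip·in.
Critical point at (x, y) = (2.5, 3.25) from centroid. f_tx = M·y/J = 6.43 kip/in; f_ty = M·x/J = 4.946 kip/in.
Resultant f_max = √[f_tx² + (f_v + f_ty)²] = √[6.43² + (2.762 + 4.946)²] = 10.04 kip/in.
Capacity per unit length: r_n/Ω = (1/2.0) × 0.6 × 100 × (0.707 × 0.375) = 7.954 kip/in.
10.04 > 7.954 → NOT adequate.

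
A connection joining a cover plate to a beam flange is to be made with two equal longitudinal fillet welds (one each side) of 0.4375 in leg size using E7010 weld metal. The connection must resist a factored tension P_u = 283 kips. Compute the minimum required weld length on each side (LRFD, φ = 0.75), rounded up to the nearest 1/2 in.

E70XX → F_EXX = 70 ksi.
Throat t_e = 0.707 × 0.4375 = 0.3093 in.
φr_n = 0.75 × 0.6 × 70 × 0.3093 = 9.743 kips/in.
L_req = P_u / φr_n = 283 / 9.743 = 29.05 in total.
Per side: 29.05 / 2 = 14.52 in.
Round up → use L = 15 in on each side.

L = 15 in on each side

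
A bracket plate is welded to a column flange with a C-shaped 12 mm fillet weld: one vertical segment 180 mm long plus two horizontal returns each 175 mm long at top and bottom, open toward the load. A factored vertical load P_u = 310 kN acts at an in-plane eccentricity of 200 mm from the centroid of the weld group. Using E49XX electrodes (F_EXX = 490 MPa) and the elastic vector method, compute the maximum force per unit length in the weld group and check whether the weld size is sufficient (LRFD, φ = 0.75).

Total weld length L_w = 530 mm. Treat welds as unit-width lines.
Centroid: x̄ = 2×175×87.5 / 530 = 57.78 mm from the vertical weld.
Polar moment about centroid: J = I_x + I_y = [180³/12 + 2×175×90²] + [180×57.78² + 2(175³/12 + 175×29.72²)] = 5124000 mm³.
Direct shear f_v = P/L_w = 310×10³ / 530 = 584.9 N/mm (vertical).
Torsion M = P·e = 310×10³ × 200 = 62000000 N·mm.
Critical point at (x, y) = (117.2, 90) from centroid. f_tx = M·y/J = 1089 N/mm; f_ty = M·x/J = 1418 N/mm.
Resultant f_max = √[f_tx² + (f_v + f_ty)²] = √[1089² + (584.9 + 1418)²] = 2280 N/mm.
Capacity per unit length: φr_n = 0.75 × 0.6 × 490 × (0.707 × 12) = 1871 N/mm.
2280 > 1871 → NOT adequate.

f_max ≈ 2280 N/mm; NOT adequate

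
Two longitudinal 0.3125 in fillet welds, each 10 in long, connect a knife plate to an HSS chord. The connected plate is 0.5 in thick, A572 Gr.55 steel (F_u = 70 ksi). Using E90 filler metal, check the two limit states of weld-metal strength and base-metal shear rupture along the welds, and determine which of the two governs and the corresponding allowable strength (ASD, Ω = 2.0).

R_n/Ω ≈ 119 kips (weld metal governs)

E90XX → F_EXX = 90 ksi.
t_e = 0.707 × 0.3125 = 0.2209 in; L = 20 in.
Weld metal: R_n/Ω = (1/2.0) × 0.6 × 90 × 0.2209 × 20 = 119.3 kips.
Base metal (shear rupture): R_n/Ω = (1/2.0) × 0.6 × 70 × 0.5 × 20 = 210 kips.
Governing: weld metal.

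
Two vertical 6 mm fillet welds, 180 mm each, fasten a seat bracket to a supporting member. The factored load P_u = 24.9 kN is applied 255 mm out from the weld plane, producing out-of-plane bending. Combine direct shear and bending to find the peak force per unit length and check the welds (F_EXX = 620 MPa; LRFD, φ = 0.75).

L_w = 2 × 180 = 360 mm; section modulus (unit throat) S = 2 × L²/6 = 10800 mm².
Direct shear f_v = P/L_w = 24.9×10³/360 = 69.17 N/mm.
Moment M = P × e = 24.9×10³ × 255 = 6349500 N·mm; bending f_b = M/S = 587.9 N/mm.
f_max = √(f_v² + f_b²) = √(69.17² + 587.9²) = 592 N/mm.
φr_n = 0.75 × 0.6 × 620 × (0.707 × 6) = 1184 N/mm → adequate.

f_max ≈ 592 N/mm; adequate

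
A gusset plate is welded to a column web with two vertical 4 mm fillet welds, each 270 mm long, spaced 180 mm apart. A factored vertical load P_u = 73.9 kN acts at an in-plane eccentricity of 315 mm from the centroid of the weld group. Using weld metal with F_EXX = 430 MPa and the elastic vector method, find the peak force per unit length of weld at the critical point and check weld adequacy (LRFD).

Total weld length L_w = 540 mm. Treat welds as unit-width lines.
Polar moment about centroid: J = 2[d³/12 + d(b/2)²] = 2[270³/12 + 270×90²] = 7654000 mm³.
Direct shear f_v = P/L_w = 73.9×10³ / 540 = 136.9 N/mm (vertical).
Torsion M = P·e = 73.9×10³ × 315 = 23278000 N·mm.
Critical point at (x, y) = (90, 135) from centroid. f_tx = M·y/J = 410.6 N/mm; f_ty = M·x/J = 273.7 N/mm.
Resultant f_max = √[f_tx² + (f_v + f_ty)²] = √[410.6² + (136.9 + 273.7)²] = 580.6 N/mm.
Capacity per unit length: φr_n = 0.75 × 0.6 × 430 × (0.707 × 4) = 547.2 N/mm.
580.6 > 547.2 → NOT adequate.

f_max ≈ 581 N/mm; NOT adequate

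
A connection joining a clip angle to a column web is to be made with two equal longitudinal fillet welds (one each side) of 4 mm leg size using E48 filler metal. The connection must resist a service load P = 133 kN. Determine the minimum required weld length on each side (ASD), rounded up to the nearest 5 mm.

E48XX → F_EXX = 480 MPa.
Throat t_e = 0.707 × 4 = 2.828 mm.
r_n/Ω = (0.6 × 480 × 2.828) / 2.0 = 407.2 N/mm = 0.4072 kN/mm.
L_req = P / (r_n/Ω) = 133 / 0.4072 = 326.6 mm total.
Per side: 326.6 / 2 = 163.3 mm.
Round up → use L = 165 mm on each side.

L = 165 mm on each side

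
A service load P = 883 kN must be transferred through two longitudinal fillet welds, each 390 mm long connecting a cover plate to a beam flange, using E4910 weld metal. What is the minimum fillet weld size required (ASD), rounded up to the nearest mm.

w = 11 mm

E49XX → F_EXX = 490 MPa.
Total weld length L = 780 mm.
Required throat t_e = P × Ω / (0.6 F_EXX × L) = 883 × 2.0 / (0.6 × 490 × 780 × 10⁻³) = 7.701 mm.
Required leg w = t_e / 0.707 = 10.89 mm → use 11 mm.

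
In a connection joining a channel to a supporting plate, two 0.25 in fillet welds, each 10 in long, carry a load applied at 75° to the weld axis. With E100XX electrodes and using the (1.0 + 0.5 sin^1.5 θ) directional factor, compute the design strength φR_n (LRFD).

φR_n ≈ 235 kips

E100XX → F_EXX = 100 ksi.
t_e = 0.707 × 0.25 = 0.1767 in; A_we = 0.1767 × 20 = 3.535 in².
Directional factor: 1.0 + 0.5 sin^1.5(75°) = 1.475.
F_nw = 0.6 × 100 × 1.475 = 88.48 ksi.
φR_n = 0.75 × 88.48 × 3.535 = 234.6 kips.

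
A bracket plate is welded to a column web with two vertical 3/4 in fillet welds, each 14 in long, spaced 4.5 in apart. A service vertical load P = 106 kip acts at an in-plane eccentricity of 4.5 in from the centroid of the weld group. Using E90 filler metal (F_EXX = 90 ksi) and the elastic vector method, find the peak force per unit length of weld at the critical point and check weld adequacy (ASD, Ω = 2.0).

Total weld length L_w = 28 in. Treat welds as unit-width lines.
Polar moment about centroid: J = 2[d³/12 + d(b/2)²] = 2[14³/12 + 14×2.25²] = 599.1 in³.
Direct shear f_v = P/L_w = 106 / 28 = 3.786 kip/in (vertical).
Torsion M = P·e = 106 × 4.5 = 477 kip·in.
Critical point at (x, y) = (2.25, 7) from centroid. f_tx = M·y/J = 5.574 kip/in; f_ty = M·x/J = 1.791 kip/in.
Resultant f_max = √[f_tx² + (f_v + f_ty)²] = √[5.574² + (3.786 + 1.791)²] = 7.885 kip/in.
Capacity per unit length: r_n/Ω = (1/2.0) × 0.6 × 90 × (0.707 × 0.75) = 14.32 kip/in.
7.885 ≤ 14.32 → adequate.

f_max ≈ 7.88 kip/in; adequate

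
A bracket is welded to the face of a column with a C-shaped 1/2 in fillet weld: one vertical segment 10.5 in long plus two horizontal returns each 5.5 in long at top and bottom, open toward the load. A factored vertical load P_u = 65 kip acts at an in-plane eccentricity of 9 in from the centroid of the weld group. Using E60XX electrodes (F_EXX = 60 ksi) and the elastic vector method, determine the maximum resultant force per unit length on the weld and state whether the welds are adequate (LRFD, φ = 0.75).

Total weld length L_w = 21.5 in. Treat welds as unit-width lines.
Centroid: x̄ = 2×5.5×2.75 / 21.5 = 1.407 in from the vertical weld.
Polar moment about centroid: J = I_x + I_y = [10.5³/12 + 2×5.5×5.25²] + [10.5×1.407² + 2(5.5³/12 + 5.5×1.343²)] = 468 in³.
Direct shear f_v = P/L_w = 65 / 21.5 = 3.023 kip/in (vertical).
Torsion M = P·e = 65 × 9 = 585 kip·in.
Critical point at (x, y) = (4.093, 5.25) from centroid. f_tx = M·y/J = 6.562 kip/in; f_ty = M·x/J = 5.116 kip/in.
Resultant f_max = √[f_tx² + (f_v + f_ty)²] = √[6.562² + (3.023 + 5.116)²] = 10.46 kip/in.
Capacity per unit length: φr_n = 0.75 × 0.6 × 60 × (0.707 × 0.5) = 9.544 kip/in.
10.46 > 9.544 → NOT adequate.

f_max ≈ 10.5 kip/in; NOT adequate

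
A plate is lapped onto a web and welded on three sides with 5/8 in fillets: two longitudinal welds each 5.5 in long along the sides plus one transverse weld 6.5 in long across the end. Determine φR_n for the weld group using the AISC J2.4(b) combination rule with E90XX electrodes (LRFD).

E90XX → F_EXX = 90 ksi.
t_e = 0.707 × 0.625 = 0.4419 in.
R_nwl = 0.6 × 90 × 0.4419 × 11 = 262.5 kip (longitudinal, 2 welds).
R_nwt = 0.6 × 90 × 0.4419 × 6.5 = 155.1 kip (transverse, base value).
(i) R_nwl + R_nwt = 417.6 kip; (ii) 0.85 R_nwl + 1.5 R_nwt = 455.7 kip.
R_n = max = 455.7 kip [governs: (ii)]; φR_n = 341.8 kip.

φR_n ≈ 342 kip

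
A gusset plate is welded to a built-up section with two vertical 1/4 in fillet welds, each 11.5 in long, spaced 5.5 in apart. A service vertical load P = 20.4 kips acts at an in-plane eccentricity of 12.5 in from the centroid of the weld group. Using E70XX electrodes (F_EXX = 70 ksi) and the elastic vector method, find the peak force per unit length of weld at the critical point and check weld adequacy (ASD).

f_max ≈ 4.26 kip/in; NOT adequate

Total weld length L_w = 23 in. Treat welds as unit-width lines.
Polar moment about centroid: J = 2[d³/12 + d(b/2)²] = 2[11.5³/12 + 11.5×2.75²] = 427.4 in³.
Direct shear f_v = P/L_w = 20.4 / 23 = 0.887 kip/in (vertical).
Torsion M = P·e = 20.4 × 12.5 = 255 kip·in.
Critical point at (x, y) = (2.75, 5.75) from centroid. f_tx = M·y/J = 3.43 kip/in; f_ty = M·x/J = 1.641 kip/in.
Resultant f_max = √[f_tx² + (f_v + f_ty)²] = √[3.43² + (0.887 + 1.641)²] = 4.261 kip/in.
Capacity per unit length: r_n/Ω = (1/2.0) × 0.6 × 70 × (0.707 × 0.25) = 3.712 kip/in.
4.261 > 3.712 → NOT adequate.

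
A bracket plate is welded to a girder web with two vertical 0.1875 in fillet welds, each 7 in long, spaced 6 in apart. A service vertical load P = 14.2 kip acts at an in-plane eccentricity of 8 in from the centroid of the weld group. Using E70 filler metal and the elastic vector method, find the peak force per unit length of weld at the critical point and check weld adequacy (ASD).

f_max ≈ 3.6 kip/in; NOT adequate

E70XX → F_EXX = 70 ksi.
Total weld length L_w = 14 in. Treat welds as unit-width lines.
Polar moment about centroid: J = 2[d³/12 + d(b/2)²] = 2[7³/12 + 7×3²] = 183.2 in³.
Direct shear f_v = P/L_w = 14.2 / 14 = 1.014 kip/in (vertical).
Torsion M = P·e = 14.2 × 8 = 113.6 kip·in.
Critical point at (x, y) = (3, 3.5) from centroid. f_tx = M·y/J = 2.171 kip/in; f_ty = M·x/J = 1.861 kip/in.
Resultant f_max = √[f_tx² + (f_v + f_ty)²] = √[2.171² + (1.014 + 1.861)²] = 3.602 kip/in.
Capacity per unit length: r_n/Ω = (1/2.0) × 0.6 × 70 × (0.707 × 0.1875) = 2.784 kip/in.
3.602 > 2.784 → NOT adequate.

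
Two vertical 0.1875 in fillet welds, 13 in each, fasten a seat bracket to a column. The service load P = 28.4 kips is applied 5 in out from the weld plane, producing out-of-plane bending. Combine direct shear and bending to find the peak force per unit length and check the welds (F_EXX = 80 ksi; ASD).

L_w = 2 × 13 = 26 in; section modulus (unit throat) S = 2 × L²/6 = 56.33 in².
Direct shear f_v = P/L_w = 28.4/26 = 1.092 kip/in.
Moment M = P × e = 28.4 × 5 = 142 kip·in; bending f_b = M/S = 2.521 kip/in.
f_max = √(f_v² + f_b²) = √(1.092² + 2.521²) = 2.747 kip/in.
r_n/Ω = (1/2.0) × 0.6 × 80 × (0.707 × 0.1875) = 3.181 kip/in → adequate.

f_max ≈ 2.75 kip/in; adequate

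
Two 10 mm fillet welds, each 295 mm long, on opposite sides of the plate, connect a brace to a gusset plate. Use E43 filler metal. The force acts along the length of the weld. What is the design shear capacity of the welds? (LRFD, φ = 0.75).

E43XX → F_EXX = 430 MPa.
Effective throat t_e = 0.707 × 10 = 7.07 mm.
Total length L = 590 mm; A_we = 7.07 × 590 = 4171 mm².
F_nw = 0.6 F_EXX = 0.6 × 430 = 258 MPa.
φR_n = 0.75 × 258 × 4171 × 10⁻³ = 807.1 kN.

φR_n ≈ 807 kN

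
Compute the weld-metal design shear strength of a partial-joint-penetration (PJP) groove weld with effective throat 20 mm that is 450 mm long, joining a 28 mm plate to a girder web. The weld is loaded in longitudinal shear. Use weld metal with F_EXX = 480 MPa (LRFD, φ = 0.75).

Effective throat (given) t_e = 20 mm.
A_we = 20 × 450 = 9000 mm².
F_nw = 0.6 F_EXX = 288 MPa.
φR_n = 0.75 × 288 × 9000 × 10⁻³ = 1944 kN.

φR_n ≈ 1940 kN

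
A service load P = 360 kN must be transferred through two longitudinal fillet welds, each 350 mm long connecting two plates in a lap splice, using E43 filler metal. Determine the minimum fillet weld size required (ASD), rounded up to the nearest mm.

E43XX → F_EXX = 430 MPa.
Total weld length L = 700 mm.
Required throat t_e = P × Ω / (0.6 F_EXX × L) = 360 × 2.0 / (0.6 × 430 × 700 × 10⁻³) = 3.987 mm.
Required leg w = t_e / 0.707 = 5.639 mm → use 6 mm.

w = 6 mm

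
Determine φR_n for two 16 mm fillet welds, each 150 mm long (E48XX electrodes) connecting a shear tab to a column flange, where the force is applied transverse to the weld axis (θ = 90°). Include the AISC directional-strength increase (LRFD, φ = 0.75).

φR_n ≈ 1100 kN

E48XX → F_EXX = 480 MPa.
t_e = 0.707 × 16 = 11.31 mm; A_we = 11.31 × 300 = 3394 mm².
Directional factor: 1.0 + 0.5 sin^1.5(90°) = 1.5.
F_nw = 0.6 × 480 × 1.5 = 432 MPa.
φR_n = 0.75 × 432 × 3394 × 10⁻³ = 1100 kN.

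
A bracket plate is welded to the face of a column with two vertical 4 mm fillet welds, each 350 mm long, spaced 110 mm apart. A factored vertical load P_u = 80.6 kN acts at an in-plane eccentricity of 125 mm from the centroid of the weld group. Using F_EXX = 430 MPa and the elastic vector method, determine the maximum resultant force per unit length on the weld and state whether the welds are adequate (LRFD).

Total weld length L_w = 700 mm. Treat welds as unit-width lines.
Polar moment about centroid: J = 2[d³/12 + d(b/2)²] = 2[350³/12 + 350×55²] = 9263000 mm³.
Direct shear f_v = P/L_w = 80.6×10³ / 700 = 115.1 N/mm (vertical).
Torsion M = P·e = 80.6×10³ × 125 = 10075000 N·mm.
Critical point at (x, y) = (55, 175) from centroid. f_tx = M·y/J = 190.3 N/mm; f_ty = M·x/J = 59.82 N/mm.
Resultant f_max = √[f_tx² + (f_v + f_ty)²] = √[190.3² + (115.1 + 59.82)²] = 258.5 N/mm.
Capacity per unit length: φr_n = 0.75 × 0.6 × 430 × (0.707 × 4) = 547.2 N/mm.
258.5 ≤ 547.2 → adequate.

f_max ≈ 259 N/mm; adequate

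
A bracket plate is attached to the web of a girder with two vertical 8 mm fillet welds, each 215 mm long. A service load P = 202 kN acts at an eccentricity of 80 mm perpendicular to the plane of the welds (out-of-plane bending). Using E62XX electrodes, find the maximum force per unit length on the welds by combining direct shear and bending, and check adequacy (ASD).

E62XX → F_EXX = 620 MPa.
L_w = 2 × 215 = 430 mm; section modulus (unit throat) S = 2 × L²/6 = 15410 mm².
Direct shear f_v = P/L_w = 202×10³/430 = 469.8 N/mm.
Moment M = P × e = 202×10³ × 80 = 16160000 N·mm; bending f_b = M/S = 1049 N/mm.
f_max = √(f_v² + f_b²) = √(469.8² + 1049²) = 1149 N/mm.
r_n/Ω = (1/2.0) × 0.6 × 620 × (0.707 × 8) = 1052 N/mm → NOT adequate.

f_max ≈ 1150 N/mm; NOT adequate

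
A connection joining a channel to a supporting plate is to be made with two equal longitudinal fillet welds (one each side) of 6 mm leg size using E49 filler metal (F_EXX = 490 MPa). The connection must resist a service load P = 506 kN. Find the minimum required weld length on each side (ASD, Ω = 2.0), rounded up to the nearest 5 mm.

Throat t_e = 0.707 × 6 = 4.242 mm.
r_n/Ω = (0.6 × 490 × 4.242) / 2.0 = 623.6 N/mm = 0.6236 kN/mm.
L_req = P / (r_n/Ω) = 506 / 0.6236 = 811.5 mm total.
Per side: 811.5 / 2 = 405.7 mm.
Round up → use L = 410 mm on each side.

L = 410 mm on each side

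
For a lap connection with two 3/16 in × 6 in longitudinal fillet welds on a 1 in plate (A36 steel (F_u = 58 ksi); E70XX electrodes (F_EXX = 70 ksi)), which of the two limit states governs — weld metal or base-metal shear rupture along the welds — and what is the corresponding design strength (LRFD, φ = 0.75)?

t_e = 0.707 × 0.1875 = 0.1326 in; L = 12 in.
Weld metal: φR_n = 0.75 × 0.6 × 70 × 0.1326 × 12 = 50.11 kips.
Base metal (shear rupture): φR_n = 0.75 × 0.6 × 58 × 1 × 12 = 313.2 kips.
Governing: weld metal.

φR_n ≈ 50.1 kips (weld metal governs)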